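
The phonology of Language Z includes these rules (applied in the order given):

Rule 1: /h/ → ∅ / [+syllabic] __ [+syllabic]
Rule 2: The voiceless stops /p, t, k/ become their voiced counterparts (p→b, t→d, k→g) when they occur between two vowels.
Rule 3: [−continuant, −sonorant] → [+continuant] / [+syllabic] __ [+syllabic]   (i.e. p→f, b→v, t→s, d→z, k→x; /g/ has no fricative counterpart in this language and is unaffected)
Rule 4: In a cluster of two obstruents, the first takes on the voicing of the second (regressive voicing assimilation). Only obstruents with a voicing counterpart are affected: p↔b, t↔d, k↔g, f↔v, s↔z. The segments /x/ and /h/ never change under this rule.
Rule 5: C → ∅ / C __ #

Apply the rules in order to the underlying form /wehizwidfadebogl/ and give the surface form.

Rule 1 (intervocalic h-deletion): /h/ occurs between vowels /e/ and /i/, so it deletes. /wehizwidfadebogl/ → weizwidfadebogl.
Rule 2 (intervocalic voicing): no segment meets the environment; /weizwidfadebogl/ is unchanged.
Rule 3 (intervocalic spirantization): /d/ is a stop between vowels /a/ and /e/, so it spirantizes to the fricative [z]. /b/ is a stop between vowels /e/ and /o/, so it spirantizes to the fricative [v]. /weizwidfadebogl/ → weizwidfazevogl.
Rule 4 (regressive voicing assimilation): /d/ precedes the voiceless obstruent /f/, so it devoices to [t] by assimilation. /weizwidfazevogl/ → weizwitfazevogl.
Rule 5 (final cluster simplification): /l/ is the second consonant of a word-final cluster /gl/, so it deletes. /weizwitfazevogl/ → weizwitfazevog.

weizwitfazevog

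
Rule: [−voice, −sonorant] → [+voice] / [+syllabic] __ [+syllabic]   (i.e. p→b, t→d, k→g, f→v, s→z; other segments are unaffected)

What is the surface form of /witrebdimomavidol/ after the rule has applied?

No segment of /witrebdimomavidol/ meets the structural description of the rule, so the form surfaces unchanged.

witrebdimomavidol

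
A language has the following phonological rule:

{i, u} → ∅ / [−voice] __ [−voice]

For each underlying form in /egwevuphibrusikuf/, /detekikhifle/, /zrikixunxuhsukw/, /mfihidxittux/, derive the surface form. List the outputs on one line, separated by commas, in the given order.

/egwevuphibrusikuf/: /i/ is a high vowel flanked by voiceless consonants /s/ and /k/, so it deletes. /u/ is a high vowel flanked by voiceless consonants /k/ and /f/, so it deletes. → [egwevuphibruskf].
/detekikhifle/: /i/ is a high vowel flanked by voiceless consonants /k/ and /k/, so it deletes. /i/ is a high vowel flanked by voiceless consonants /h/ and /f/, so it deletes. → [detekkhfle].
/zrikixunxuhsukw/: /i/ is a high vowel flanked by voiceless consonants /k/ and /x/, so it deletes. /u/ is a high vowel flanked by voiceless consonants /x/ and /h/, so it deletes. /u/ is a high vowel flanked by voiceless consonants /s/ and /k/, so it deletes. → [zrikxunxhskw].
/mfihidxittux/: /i/ is a high vowel flanked by voiceless consonants /f/ and /h/, so it deletes. /i/ is a high vowel flanked by voiceless consonants /x/ and /t/, so it deletes. /u/ is a high vowel flanked by voiceless consonants /t/ and /x/, so it deletes. → [mfhidxttx].

egwevuphibruskf, detekkhfle, zrikxunxhskw, mfhidxttx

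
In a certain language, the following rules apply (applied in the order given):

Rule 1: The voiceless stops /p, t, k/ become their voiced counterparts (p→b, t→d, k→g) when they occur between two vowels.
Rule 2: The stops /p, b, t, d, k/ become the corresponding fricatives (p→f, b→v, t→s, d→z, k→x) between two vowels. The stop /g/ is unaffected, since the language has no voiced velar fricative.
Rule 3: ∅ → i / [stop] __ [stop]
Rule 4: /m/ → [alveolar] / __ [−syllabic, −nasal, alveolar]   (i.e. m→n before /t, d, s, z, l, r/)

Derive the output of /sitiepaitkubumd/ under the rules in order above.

Rule 1 (intervocalic voicing): /t/ is a voiceless stop between vowels /i/ and /i/, so it voices to [d]. /p/ is a voiceless stop between vowels /e/ and /a/, so it voices to [b]. /sitiepaitkubumd/ → sidiebaitkubumd.
Rule 2 (intervocalic spirantization): /d/ is a stop between vowels /i/ and /i/, so it spirantizes to the fricative [z]. /b/ is a stop between vowels /e/ and /a/, so it spirantizes to the fricative [v]. /b/ is a stop between vowels /u/ and /u/, so it spirantizes to the fricative [v]. /sidiebaitkubumd/ → sizievaitkuvumd.
Rule 3 (stop-cluster i-epenthesis): /t/ and /k/ form a stop–stop cluster, so [i] is inserted between them. /sizievaitkuvumd/ → sizievaitikuvumd.
Rule 4 (nasal place assimilation): /m/ precedes the alveolar consonant /d/, so it assimilates in place to [n]. /sizievaitikuvumd/ → sizievaitikuvund.

sizievaitikuvund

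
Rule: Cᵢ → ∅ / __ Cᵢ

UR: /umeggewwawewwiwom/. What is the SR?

umegewawewiwom

/gg/ is a geminate; the first /g/ deletes.
/ww/ is a geminate; the first /w/ deletes.
/ww/ is a geminate; the first /w/ deletes.
The other instances of /m/, /g/, /w/ do not occur in the required environment and remain unchanged.
Surface form: [umegewawewiwom].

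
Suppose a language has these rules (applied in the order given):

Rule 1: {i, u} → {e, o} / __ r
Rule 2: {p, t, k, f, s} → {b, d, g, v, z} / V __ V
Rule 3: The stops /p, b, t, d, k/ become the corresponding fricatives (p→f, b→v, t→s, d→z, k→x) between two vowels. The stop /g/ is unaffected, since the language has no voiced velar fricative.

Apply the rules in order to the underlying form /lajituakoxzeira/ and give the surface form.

lajizuagoxzeera

Rule 1 (pre-rhotic lowering): /i/ is a high vowel immediately before /r/, so it lowers to [e]. /lajituakoxzeira/ → lajituakoxzeera.
Rule 2 (intervocalic voicing): /t/ is a voiceless obstruent between vowels /i/ and /u/, so it voices to [d]. /k/ is a voiceless obstruent between vowels /a/ and /o/, so it voices to [g]. /lajituakoxzeera/ → lajiduagoxzeera.
Rule 3 (intervocalic spirantization): /d/ is a stop between vowels /i/ and /u/, so it spirantizes to the fricative [z]. /lajiduagoxzeera/ → lajizuagoxzeera.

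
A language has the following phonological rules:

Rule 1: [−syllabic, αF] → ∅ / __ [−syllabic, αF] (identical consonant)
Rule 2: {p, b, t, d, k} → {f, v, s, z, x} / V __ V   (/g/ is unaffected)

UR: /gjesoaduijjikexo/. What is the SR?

gjesoazuijixexo

Rule 1 (degemination): /jj/ is a geminate; the first /j/ deletes. /gjesoaduijjikexo/ → gjesoaduijikexo.
Rule 2 (intervocalic spirantization): /d/ is a stop between vowels /a/ and /u/, so it spirantizes to the fricative [z]. /k/ is a stop between vowels /i/ and /e/, so it spirantizes to the fricative [x]. /gjesoaduijikexo/ → gjesoazuijixexo.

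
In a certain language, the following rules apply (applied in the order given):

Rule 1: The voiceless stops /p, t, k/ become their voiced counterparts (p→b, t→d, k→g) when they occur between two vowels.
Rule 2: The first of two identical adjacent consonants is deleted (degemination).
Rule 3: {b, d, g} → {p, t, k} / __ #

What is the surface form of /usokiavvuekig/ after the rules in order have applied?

Rule 1 (intervocalic voicing): /k/ is a voiceless stop between vowels /o/ and /i/, so it voices to [g]. /k/ is a voiceless stop between vowels /e/ and /i/, so it voices to [g]. /usokiavvuekig/ → usogiavvuegig.
Rule 2 (degemination): /vv/ is a geminate; the first /v/ deletes. /usogiavvuegig/ → usogiavuegig.
Rule 3 (final devoicing): /g/ is a voiced stop in word-final position, so it devoices to [k]. /usogiavuegig/ → usogiavuegik.

usogiavuegik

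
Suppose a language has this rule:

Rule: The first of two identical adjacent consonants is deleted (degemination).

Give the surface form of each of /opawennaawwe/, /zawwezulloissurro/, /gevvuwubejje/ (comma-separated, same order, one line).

opawenaawe, zawezuloisuro, gevuwubeje

/opawennaawwe/: /nn/ is a geminate; the first /n/ deletes. /ww/ is a geminate; the first /w/ deletes. → [opawenaawe].
/zawwezulloissurro/: /ww/ is a geminate; the first /w/ deletes. /ll/ is a geminate; the first /l/ deletes. /ss/ is a geminate; the first /s/ deletes. /rr/ is a geminate; the first /r/ deletes. → [zawezuloisuro].
/gevvuwubejje/: /vv/ is a geminate; the first /v/ deletes. /jj/ is a geminate; the first /j/ deletes. → [gevuwubeje].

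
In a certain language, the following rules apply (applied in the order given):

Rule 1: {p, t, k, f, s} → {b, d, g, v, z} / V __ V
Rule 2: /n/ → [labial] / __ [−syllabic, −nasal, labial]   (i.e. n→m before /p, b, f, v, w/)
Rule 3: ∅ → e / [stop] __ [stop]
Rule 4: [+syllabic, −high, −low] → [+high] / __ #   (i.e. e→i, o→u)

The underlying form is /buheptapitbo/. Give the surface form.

buhepetabitebu

Rule 1 (intervocalic voicing): /p/ is a voiceless obstruent between vowels /a/ and /i/, so it voices to [b]. /buheptapitbo/ → buheptabitbo.
Rule 2 (nasal place assimilation): no segment meets the environment; /buheptabitbo/ is unchanged.
Rule 3 (stop-cluster e-epenthesis): /p/ and /t/ form a stop–stop cluster, so [e] is inserted between them. /t/ and /b/ form a stop–stop cluster, so [e] is inserted between them. /buheptabitbo/ → buhepetabitebo.
Rule 4 (final vowel raising): /o/ is a mid vowel in word-final position, so it raises to [u]. /buhepetabitebo/ → buhepetabitebu.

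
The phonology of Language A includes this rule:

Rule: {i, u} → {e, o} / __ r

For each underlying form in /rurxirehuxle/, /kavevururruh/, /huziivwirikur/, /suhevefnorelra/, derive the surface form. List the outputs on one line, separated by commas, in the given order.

/rurxirehuxle/: /u/ is a high vowel immediately before /r/, so it lowers to [o]. /i/ is a high vowel immediately before /r/, so it lowers to [e]. → [rorxerehuxle].
/kavevururruh/: /u/ is a high vowel immediately before /r/, so it lowers to [o]. /u/ is a high vowel immediately before /r/, so it lowers to [o]. → [kavevororruh].
/huziivwirikur/: /i/ is a high vowel immediately before /r/, so it lowers to [e]. /u/ is a high vowel immediately before /r/, so it lowers to [o]. → [huziivwerikor].
/suhevefnorelra/: the rule's environment is not met; surfaces unchanged as [suhevefnorelra].

rorxerehuxle, kavevororruh, huziivwerikor, suhevefnorelra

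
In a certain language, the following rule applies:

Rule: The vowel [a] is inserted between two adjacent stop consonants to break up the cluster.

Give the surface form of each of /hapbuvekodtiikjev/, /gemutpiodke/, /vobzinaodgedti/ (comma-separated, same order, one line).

hapabuvekodatiikjev, gemutapiodake, vobzinaodagedati

/hapbuvekodtiikjev/: /p/ and /b/ form a stop–stop cluster, so [a] is inserted between them. /d/ and /t/ form a stop–stop cluster, so [a] is inserted between them. → [hapabuvekodatiikjev].
/gemutpiodke/: /t/ and /p/ form a stop–stop cluster, so [a] is inserted between them. /d/ and /k/ form a stop–stop cluster, so [a] is inserted between them. → [gemutapiodake].
/vobzinaodgedti/: /d/ and /g/ form a stop–stop cluster, so [a] is inserted between them. /d/ and /t/ form a stop–stop cluster, so [a] is inserted between them. → [vobzinaodagedati].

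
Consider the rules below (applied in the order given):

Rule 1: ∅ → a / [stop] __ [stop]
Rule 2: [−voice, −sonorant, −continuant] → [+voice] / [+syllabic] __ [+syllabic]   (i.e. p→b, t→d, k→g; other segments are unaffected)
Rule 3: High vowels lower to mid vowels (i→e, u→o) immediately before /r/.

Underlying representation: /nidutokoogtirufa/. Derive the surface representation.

nidudogoogaderufa

Rule 1 (stop-cluster a-epenthesis): /g/ and /t/ form a stop–stop cluster, so [a] is inserted between them. /nidutokoogtirufa/ → nidutokoogatirufa.
Rule 2 (intervocalic voicing): /t/ is a voiceless stop between vowels /u/ and /o/, so it voices to [d]. /k/ is a voiceless stop between vowels /o/ and /o/, so it voices to [g]. /t/ is a voiceless stop between vowels /a/ and /i/, so it voices to [d]. /nidutokoogatirufa/ → nidudogoogadirufa.
Rule 3 (pre-rhotic lowering): /i/ is a high vowel immediately before /r/, so it lowers to [e]. /nidudogoogadirufa/ → nidudogoogaderufa.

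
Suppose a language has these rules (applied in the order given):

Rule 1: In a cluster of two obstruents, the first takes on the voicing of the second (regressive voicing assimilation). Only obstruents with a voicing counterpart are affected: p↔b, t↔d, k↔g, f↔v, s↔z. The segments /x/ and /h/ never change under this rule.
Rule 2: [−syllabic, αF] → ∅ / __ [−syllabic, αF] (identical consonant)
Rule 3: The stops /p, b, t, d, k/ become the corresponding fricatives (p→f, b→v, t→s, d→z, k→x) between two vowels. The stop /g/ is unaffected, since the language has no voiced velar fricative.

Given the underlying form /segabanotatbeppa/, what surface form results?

segavanosadbefa

Rule 1 (regressive voicing assimilation): /t/ precedes the voiced obstruent /b/, so it voices to [d] by assimilation. /segabanotatbeppa/ → segabanotadbeppa.
Rule 2 (degemination): /pp/ is a geminate; the first /p/ deletes. /segabanotadbeppa/ → segabanotadbepa.
Rule 3 (intervocalic spirantization): /b/ is a stop between vowels /a/ and /a/, so it spirantizes to the fricative [v]. /t/ is a stop between vowels /o/ and /a/, so it spirantizes to the fricative [s]. /p/ is a stop between vowels /e/ and /a/, so it spirantizes to the fricative [f]. /segabanotadbepa/ → segavanosadbefa.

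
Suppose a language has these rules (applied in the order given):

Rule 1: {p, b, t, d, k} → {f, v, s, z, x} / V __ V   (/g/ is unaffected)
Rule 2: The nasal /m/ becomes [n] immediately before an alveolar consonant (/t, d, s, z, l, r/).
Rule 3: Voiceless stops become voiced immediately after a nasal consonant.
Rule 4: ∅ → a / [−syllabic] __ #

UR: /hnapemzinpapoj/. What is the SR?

hnafenzinbafoja

Rule 1 (intervocalic spirantization): /p/ is a stop between vowels /a/ and /e/, so it spirantizes to the fricative [f]. /p/ is a stop between vowels /a/ and /o/, so it spirantizes to the fricative [f]. /hnapemzinpapoj/ → hnafemzinpafoj.
Rule 2 (nasal place assimilation): /m/ precedes the alveolar consonant /z/, so it assimilates in place to [n]. /hnafemzinpafoj/ → hnafenzinpafoj.
Rule 3 (post-nasal voicing): /p/ is a voiceless stop immediately after the nasal /n/, so it voices to [b]. /hnafenzinpafoj/ → hnafenzinbafoj.
Rule 4 (final a-epenthesis): the form ends in the consonant /j/, so [a] is inserted word-finally. /hnafenzinbafoj/ → hnafenzinbafoja.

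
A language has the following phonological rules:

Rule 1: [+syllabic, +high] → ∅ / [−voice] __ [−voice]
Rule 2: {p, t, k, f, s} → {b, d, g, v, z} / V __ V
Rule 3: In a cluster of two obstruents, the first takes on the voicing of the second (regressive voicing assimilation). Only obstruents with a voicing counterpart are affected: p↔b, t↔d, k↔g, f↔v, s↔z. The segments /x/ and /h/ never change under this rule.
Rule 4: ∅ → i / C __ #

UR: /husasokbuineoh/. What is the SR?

hsazogbuineohi

Rule 1 (high vowel syncope): /u/ is a high vowel flanked by voiceless consonants /h/ and /s/, so it deletes. /husasokbuineoh/ → hsasokbuineoh.
Rule 2 (intervocalic voicing): /s/ is a voiceless obstruent between vowels /a/ and /o/, so it voices to [z]. /hsasokbuineoh/ → hsazokbuineoh.
Rule 3 (regressive voicing assimilation): /k/ precedes the voiced obstruent /b/, so it voices to [g] by assimilation. /hsazokbuineoh/ → hsazogbuineoh.
Rule 4 (final i-epenthesis): the form ends in the consonant /h/, so [i] is inserted word-finally. /hsazogbuineoh/ → hsazogbuineohi.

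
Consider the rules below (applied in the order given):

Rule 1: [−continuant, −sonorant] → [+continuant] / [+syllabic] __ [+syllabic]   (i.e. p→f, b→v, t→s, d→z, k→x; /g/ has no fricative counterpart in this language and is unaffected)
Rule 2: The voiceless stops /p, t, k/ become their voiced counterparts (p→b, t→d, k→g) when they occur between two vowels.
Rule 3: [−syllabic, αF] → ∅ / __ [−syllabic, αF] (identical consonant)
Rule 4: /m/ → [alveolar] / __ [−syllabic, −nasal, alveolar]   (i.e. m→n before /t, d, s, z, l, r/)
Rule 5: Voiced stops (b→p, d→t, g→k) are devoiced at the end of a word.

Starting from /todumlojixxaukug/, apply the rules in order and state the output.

Rule 1 (intervocalic spirantization): /d/ is a stop between vowels /o/ and /u/, so it spirantizes to the fricative [z]. /k/ is a stop between vowels /u/ and /u/, so it spirantizes to the fricative [x]. /todumlojixxaukug/ → tozumlojixxauxug.
Rule 2 (intervocalic voicing): no segment meets the environment; /tozumlojixxauxug/ is unchanged.
Rule 3 (degemination): /xx/ is a geminate; the first /x/ deletes. /tozumlojixxauxug/ → tozumlojixauxug.
Rule 4 (nasal place assimilation): /m/ precedes the alveolar consonant /l/, so it assimilates in place to [n]. /tozumlojixauxug/ → tozunlojixauxug.
Rule 5 (final devoicing): /g/ is a voiced stop in word-final position, so it devoices to [k]. /tozunlojixauxug/ → tozunlojixauxuk.

tozunlojixauxuk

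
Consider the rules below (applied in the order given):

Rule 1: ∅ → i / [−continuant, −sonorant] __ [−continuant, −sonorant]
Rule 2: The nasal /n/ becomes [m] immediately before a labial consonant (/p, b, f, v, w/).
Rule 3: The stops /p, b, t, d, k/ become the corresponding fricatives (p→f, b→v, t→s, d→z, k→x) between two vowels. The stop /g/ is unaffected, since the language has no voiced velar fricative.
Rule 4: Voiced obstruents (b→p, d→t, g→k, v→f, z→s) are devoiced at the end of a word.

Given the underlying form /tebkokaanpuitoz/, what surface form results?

tevixoxaampuisos

Rule 1 (stop-cluster i-epenthesis): /b/ and /k/ form a stop–stop cluster, so [i] is inserted between them. /tebkokaanpuitoz/ → tebikokaanpuitoz.
Rule 2 (nasal place assimilation): /n/ precedes the labial consonant /p/, so it assimilates in place to [m]. /tebikokaanpuitoz/ → tebikokaampuitoz.
Rule 3 (intervocalic spirantization): /b/ is a stop between vowels /e/ and /i/, so it spirantizes to the fricative [v]. /k/ is a stop between vowels /i/ and /o/, so it spirantizes to the fricative [x]. /k/ is a stop between vowels /o/ and /a/, so it spirantizes to the fricative [x]. /t/ is a stop between vowels /i/ and /o/, so it spirantizes to the fricative [s]. /tebikokaampuitoz/ → tevixoxaampuisoz.
Rule 4 (final devoicing): /z/ is a voiced obstruent in word-final position, so it devoices to [s]. /tevixoxaampuisoz/ → tevixoxaampuisos.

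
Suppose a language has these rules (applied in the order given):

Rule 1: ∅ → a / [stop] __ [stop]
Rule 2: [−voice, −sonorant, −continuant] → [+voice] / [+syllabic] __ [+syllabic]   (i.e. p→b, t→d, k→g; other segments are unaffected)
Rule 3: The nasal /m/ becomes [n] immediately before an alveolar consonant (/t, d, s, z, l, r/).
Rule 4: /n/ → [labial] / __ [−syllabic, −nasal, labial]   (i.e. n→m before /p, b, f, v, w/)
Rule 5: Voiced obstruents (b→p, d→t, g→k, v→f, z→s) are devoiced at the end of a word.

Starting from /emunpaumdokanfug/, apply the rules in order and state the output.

Rule 1 (stop-cluster a-epenthesis): no segment meets the environment; /emunpaumdokanfug/ is unchanged.
Rule 2 (intervocalic voicing): /k/ is a voiceless stop between vowels /o/ and /a/, so it voices to [g]. /emunpaumdokanfug/ → emunpaumdoganfug.
Rule 3 (nasal place assimilation): /m/ precedes the alveolar consonant /d/, so it assimilates in place to [n]. /emunpaumdoganfug/ → emunpaundoganfug.
Rule 4 (nasal place assimilation): /n/ precedes the labial consonant /p/, so it assimilates in place to [m]. /n/ precedes the labial consonant /f/, so it assimilates in place to [m]. /emunpaundoganfug/ → emumpaundogamfug.
Rule 5 (final devoicing): /g/ is a voiced obstruent in word-final position, so it devoices to [k]. /emumpaundogamfug/ → emumpaundogamfuk.

emumpaundogamfuk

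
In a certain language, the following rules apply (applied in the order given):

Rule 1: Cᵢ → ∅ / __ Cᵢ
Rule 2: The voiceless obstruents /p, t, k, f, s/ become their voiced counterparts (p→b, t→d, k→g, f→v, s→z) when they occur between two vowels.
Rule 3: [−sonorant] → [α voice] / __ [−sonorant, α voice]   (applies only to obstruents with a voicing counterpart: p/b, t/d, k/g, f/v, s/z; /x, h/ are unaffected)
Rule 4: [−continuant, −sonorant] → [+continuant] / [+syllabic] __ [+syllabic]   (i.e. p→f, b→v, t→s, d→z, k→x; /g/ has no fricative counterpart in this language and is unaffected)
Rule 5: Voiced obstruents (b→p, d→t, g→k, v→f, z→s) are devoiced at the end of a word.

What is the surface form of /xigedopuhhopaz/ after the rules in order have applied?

Rule 1 (degemination): /hh/ is a geminate; the first /h/ deletes. /xigedopuhhopaz/ → xigedopuhopaz.
Rule 2 (intervocalic voicing): /p/ is a voiceless obstruent between vowels /o/ and /u/, so it voices to [b]. /p/ is a voiceless obstruent between vowels /o/ and /a/, so it voices to [b]. /xigedopuhopaz/ → xigedobuhobaz.
Rule 3 (regressive voicing assimilation): no segment meets the environment; /xigedobuhobaz/ is unchanged.
Rule 4 (intervocalic spirantization): /d/ is a stop between vowels /e/ and /o/, so it spirantizes to the fricative [z]. /b/ is a stop between vowels /o/ and /u/, so it spirantizes to the fricative [v]. /b/ is a stop between vowels /o/ and /a/, so it spirantizes to the fricative [v]. /xigedobuhobaz/ → xigezovuhovaz.
Rule 5 (final devoicing): /z/ is a voiced obstruent in word-final position, so it devoices to [s]. /xigezovuhovaz/ → xigezovuhovas.

xigezovuhovas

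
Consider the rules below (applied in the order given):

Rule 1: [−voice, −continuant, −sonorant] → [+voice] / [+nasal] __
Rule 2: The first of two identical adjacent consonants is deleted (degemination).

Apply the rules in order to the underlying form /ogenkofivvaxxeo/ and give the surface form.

ogengofivaxeo

Rule 1 (post-nasal voicing): /k/ is a voiceless stop immediately after the nasal /n/, so it voices to [g]. /ogenkofivvaxxeo/ → ogengofivvaxxeo.
Rule 2 (degemination): /vv/ is a geminate; the first /v/ deletes. /xx/ is a geminate; the first /x/ deletes. /ogengofivvaxxeo/ → ogengofivaxeo.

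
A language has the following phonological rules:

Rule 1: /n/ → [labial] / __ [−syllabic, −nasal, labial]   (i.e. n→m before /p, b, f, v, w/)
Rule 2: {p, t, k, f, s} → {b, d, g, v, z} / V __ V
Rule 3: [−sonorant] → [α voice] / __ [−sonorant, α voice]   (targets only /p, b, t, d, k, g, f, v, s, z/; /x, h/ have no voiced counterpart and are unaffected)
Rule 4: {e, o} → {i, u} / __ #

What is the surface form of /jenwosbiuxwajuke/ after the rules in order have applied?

Rule 1 (nasal place assimilation): /n/ precedes the labial consonant /w/, so it assimilates in place to [m]. /jenwosbiuxwajuke/ → jemwosbiuxwajuke.
Rule 2 (intervocalic voicing): /k/ is a voiceless obstruent between vowels /u/ and /e/, so it voices to [g]. /jemwosbiuxwajuke/ → jemwosbiuxwajuge.
Rule 3 (regressive voicing assimilation): /s/ precedes the voiced obstruent /b/, so it voices to [z] by assimilation. /jemwosbiuxwajuge/ → jemwozbiuxwajuge.
Rule 4 (final vowel raising): /e/ is a mid vowel in word-final position, so it raises to [i]. /jemwozbiuxwajuge/ → jemwozbiuxwajugi.

jemwozbiuxwajugi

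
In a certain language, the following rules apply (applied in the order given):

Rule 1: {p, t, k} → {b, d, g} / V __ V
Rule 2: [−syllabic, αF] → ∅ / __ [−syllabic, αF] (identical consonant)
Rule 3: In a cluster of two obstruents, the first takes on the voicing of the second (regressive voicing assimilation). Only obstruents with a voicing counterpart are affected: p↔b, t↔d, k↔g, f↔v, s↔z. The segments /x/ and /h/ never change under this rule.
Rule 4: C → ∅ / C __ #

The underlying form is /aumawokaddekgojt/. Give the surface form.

Rule 1 (intervocalic voicing): /k/ is a voiceless stop between vowels /o/ and /a/, so it voices to [g]. /aumawokaddekgojt/ → aumawogaddekgojt.
Rule 2 (degemination): /dd/ is a geminate; the first /d/ deletes. /aumawogaddekgojt/ → aumawogadekgojt.
Rule 3 (regressive voicing assimilation): /k/ precedes the voiced obstruent /g/, so it voices to [g] by assimilation. /aumawogadekgojt/ → aumawogadeggojt.
Rule 4 (final cluster simplification): /t/ is the second consonant of a word-final cluster /jt/, so it deletes. /aumawogadeggojt/ → aumawogadeggoj.

aumawogadeggoj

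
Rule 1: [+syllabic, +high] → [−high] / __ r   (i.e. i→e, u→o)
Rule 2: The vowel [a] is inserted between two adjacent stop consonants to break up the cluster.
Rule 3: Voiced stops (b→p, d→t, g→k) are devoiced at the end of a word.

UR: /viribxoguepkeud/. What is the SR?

veribxoguepakeut

Rule 1 (pre-rhotic lowering): /i/ is a high vowel immediately before /r/, so it lowers to [e]. /viribxoguepkeud/ → veribxoguepkeud.
Rule 2 (stop-cluster a-epenthesis): /p/ and /k/ form a stop–stop cluster, so [a] is inserted between them. /veribxoguepkeud/ → veribxoguepakeud.
Rule 3 (final devoicing): /d/ is a voiced stop in word-final position, so it devoices to [t]. /veribxoguepakeud/ → veribxoguepakeut.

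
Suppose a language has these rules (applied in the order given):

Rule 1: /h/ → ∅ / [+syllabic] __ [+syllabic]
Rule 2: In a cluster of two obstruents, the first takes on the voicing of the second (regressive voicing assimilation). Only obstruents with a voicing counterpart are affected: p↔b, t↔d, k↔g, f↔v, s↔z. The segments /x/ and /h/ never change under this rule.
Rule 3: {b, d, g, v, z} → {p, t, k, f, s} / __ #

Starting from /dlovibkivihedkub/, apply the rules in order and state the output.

Rule 1 (intervocalic h-deletion): /h/ occurs between vowels /i/ and /e/, so it deletes. /dlovibkivihedkub/ → dlovibkiviedkub.
Rule 2 (regressive voicing assimilation): /b/ precedes the voiceless obstruent /k/, so it devoices to [p] by assimilation. /d/ precedes the voiceless obstruent /k/, so it devoices to [t] by assimilation. /dlovibkiviedkub/ → dlovipkivietkub.
Rule 3 (final devoicing): /b/ is a voiced obstruent in word-final position, so it devoices to [p]. /dlovipkivietkub/ → dlovipkivietkup.

dlovipkivietkup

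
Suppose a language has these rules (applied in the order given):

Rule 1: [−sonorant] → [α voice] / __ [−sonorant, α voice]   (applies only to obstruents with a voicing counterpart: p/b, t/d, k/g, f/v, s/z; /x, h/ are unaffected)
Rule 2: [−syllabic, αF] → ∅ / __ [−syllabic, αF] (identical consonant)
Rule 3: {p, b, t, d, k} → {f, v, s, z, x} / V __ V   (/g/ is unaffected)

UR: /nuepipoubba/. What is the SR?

nuefifouva

Rule 1 (regressive voicing assimilation): no segment meets the environment; /nuepipoubba/ is unchanged.
Rule 2 (degemination): /bb/ is a geminate; the first /b/ deletes. /nuepipoubba/ → nuepipouba.
Rule 3 (intervocalic spirantization): /p/ is a stop between vowels /e/ and /i/, so it spirantizes to the fricative [f]. /p/ is a stop between vowels /i/ and /o/, so it spirantizes to the fricative [f]. /b/ is a stop between vowels /u/ and /a/, so it spirantizes to the fricative [v]. /nuepipouba/ → nuefifouva.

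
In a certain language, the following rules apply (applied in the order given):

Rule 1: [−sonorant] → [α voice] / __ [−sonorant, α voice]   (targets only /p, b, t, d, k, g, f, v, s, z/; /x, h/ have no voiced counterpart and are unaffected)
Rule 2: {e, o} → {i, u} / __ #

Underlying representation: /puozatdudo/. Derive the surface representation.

puozaddudu

Rule 1 (regressive voicing assimilation): /t/ precedes the voiced obstruent /d/, so it voices to [d] by assimilation. /puozatdudo/ → puozaddudo.
Rule 2 (final vowel raising): /o/ is a mid vowel in word-final position, so it raises to [u]. /puozaddudo/ → puozaddudu.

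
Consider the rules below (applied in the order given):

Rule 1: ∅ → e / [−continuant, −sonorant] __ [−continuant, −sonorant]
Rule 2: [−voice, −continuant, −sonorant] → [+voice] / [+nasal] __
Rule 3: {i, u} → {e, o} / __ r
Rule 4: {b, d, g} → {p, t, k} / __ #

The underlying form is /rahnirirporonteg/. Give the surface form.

Rule 1 (stop-cluster e-epenthesis): no segment meets the environment; /rahnirirporonteg/ is unchanged.
Rule 2 (post-nasal voicing): /t/ is a voiceless stop immediately after the nasal /n/, so it voices to [d]. /rahnirirporonteg/ → rahnirirporondeg.
Rule 3 (pre-rhotic lowering): /i/ is a high vowel immediately before /r/, so it lowers to [e]. /i/ is a high vowel immediately before /r/, so it lowers to [e]. /rahnirirporondeg/ → rahnererporondeg.
Rule 4 (final devoicing): /g/ is a voiced stop in word-final position, so it devoices to [k]. /rahnererporondeg/ → rahnererporondek.

rahnererporondek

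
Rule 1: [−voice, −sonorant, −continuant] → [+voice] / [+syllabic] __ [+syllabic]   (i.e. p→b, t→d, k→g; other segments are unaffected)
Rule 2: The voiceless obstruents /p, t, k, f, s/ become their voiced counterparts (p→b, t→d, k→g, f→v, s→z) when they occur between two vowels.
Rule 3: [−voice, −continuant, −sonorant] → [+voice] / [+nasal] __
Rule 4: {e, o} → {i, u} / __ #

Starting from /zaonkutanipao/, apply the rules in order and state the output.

Rule 1 (intervocalic voicing): /t/ is a voiceless stop between vowels /u/ and /a/, so it voices to [d]. /p/ is a voiceless stop between vowels /i/ and /a/, so it voices to [b]. /zaonkutanipao/ → zaonkudanibao.
Rule 2 (intervocalic voicing): no segment meets the environment; /zaonkudanibao/ is unchanged.
Rule 3 (post-nasal voicing): /k/ is a voiceless stop immediately after the nasal /n/, so it voices to [g]. /zaonkudanibao/ → zaongudanibao.
Rule 4 (final vowel raising): /o/ is a mid vowel in word-final position, so it raises to [u]. /zaongudanibao/ → zaongudanibau.

zaongudanibau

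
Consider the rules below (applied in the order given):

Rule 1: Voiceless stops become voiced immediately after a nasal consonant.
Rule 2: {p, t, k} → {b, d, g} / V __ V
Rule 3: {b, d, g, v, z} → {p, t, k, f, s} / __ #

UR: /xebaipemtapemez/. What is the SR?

Rule 1 (post-nasal voicing): /t/ is a voiceless stop immediately after the nasal /m/, so it voices to [d]. /xebaipemtapemez/ → xebaipemdapemez.
Rule 2 (intervocalic voicing): /p/ is a voiceless stop between vowels /i/ and /e/, so it voices to [b]. /p/ is a voiceless stop between vowels /a/ and /e/, so it voices to [b]. /xebaipemdapemez/ → xebaibemdabemez.
Rule 3 (final devoicing): /z/ is a voiced obstruent in word-final position, so it devoices to [s]. /xebaibemdabemez/ → xebaibemdabemes.

xebaibemdabemes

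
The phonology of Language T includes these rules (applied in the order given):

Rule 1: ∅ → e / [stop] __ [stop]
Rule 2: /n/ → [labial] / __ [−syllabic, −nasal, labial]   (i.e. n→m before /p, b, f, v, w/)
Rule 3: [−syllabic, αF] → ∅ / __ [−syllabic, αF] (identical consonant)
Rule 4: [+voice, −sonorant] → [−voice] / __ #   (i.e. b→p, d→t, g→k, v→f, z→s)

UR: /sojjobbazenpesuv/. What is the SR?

sojobebazempesuf

Rule 1 (stop-cluster e-epenthesis): /b/ and /b/ form a stop–stop cluster, so [e] is inserted between them. /sojjobbazenpesuv/ → sojjobebazenpesuv.
Rule 2 (nasal place assimilation): /n/ precedes the labial consonant /p/, so it assimilates in place to [m]. /sojjobebazenpesuv/ → sojjobebazempesuv.
Rule 3 (degemination): /jj/ is a geminate; the first /j/ deletes. /sojjobebazempesuv/ → sojobebazempesuv.
Rule 4 (final devoicing): /v/ is a voiced obstruent in word-final position, so it devoices to [f]. /sojobebazempesuv/ → sojobebazempesuf.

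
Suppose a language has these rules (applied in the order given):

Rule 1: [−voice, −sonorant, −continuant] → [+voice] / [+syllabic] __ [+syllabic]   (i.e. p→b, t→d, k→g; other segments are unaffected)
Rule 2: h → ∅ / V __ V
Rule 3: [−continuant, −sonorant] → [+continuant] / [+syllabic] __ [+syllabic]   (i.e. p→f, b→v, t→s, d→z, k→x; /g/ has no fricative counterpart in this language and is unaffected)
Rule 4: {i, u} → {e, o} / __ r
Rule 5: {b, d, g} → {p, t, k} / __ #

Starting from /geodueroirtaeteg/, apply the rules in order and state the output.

geozueroertaezek

Rule 1 (intervocalic voicing): /t/ is a voiceless stop between vowels /e/ and /e/, so it voices to [d]. /geodueroirtaeteg/ → geodueroirtaedeg.
Rule 2 (intervocalic h-deletion): no segment meets the environment; /geodueroirtaedeg/ is unchanged.
Rule 3 (intervocalic spirantization): /d/ is a stop between vowels /o/ and /u/, so it spirantizes to the fricative [z]. /d/ is a stop between vowels /e/ and /e/, so it spirantizes to the fricative [z]. /geodueroirtaedeg/ → geozueroirtaezeg.
Rule 4 (pre-rhotic lowering): /i/ is a high vowel immediately before /r/, so it lowers to [e]. /geozueroirtaezeg/ → geozueroertaezeg.
Rule 5 (final devoicing): /g/ is a voiced stop in word-final position, so it devoices to [k]. /geozueroertaezeg/ → geozueroertaezek.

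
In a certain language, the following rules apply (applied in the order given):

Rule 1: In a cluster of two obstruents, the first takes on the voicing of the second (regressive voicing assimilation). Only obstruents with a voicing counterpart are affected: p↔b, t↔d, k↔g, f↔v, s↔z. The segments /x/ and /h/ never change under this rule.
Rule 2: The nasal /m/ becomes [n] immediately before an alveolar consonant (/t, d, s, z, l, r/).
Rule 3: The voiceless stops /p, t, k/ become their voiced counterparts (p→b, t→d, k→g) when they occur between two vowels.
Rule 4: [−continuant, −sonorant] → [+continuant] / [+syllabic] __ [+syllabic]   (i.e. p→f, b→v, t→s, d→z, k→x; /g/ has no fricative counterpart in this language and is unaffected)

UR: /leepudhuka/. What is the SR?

Rule 1 (regressive voicing assimilation): /d/ precedes the voiceless obstruent /h/, so it devoices to [t] by assimilation. /leepudhuka/ → leeputhuka.
Rule 2 (nasal place assimilation): no segment meets the environment; /leeputhuka/ is unchanged.
Rule 3 (intervocalic voicing): /p/ is a voiceless stop between vowels /e/ and /u/, so it voices to [b]. /k/ is a voiceless stop between vowels /u/ and /a/, so it voices to [g]. /leeputhuka/ → leebuthuga.
Rule 4 (intervocalic spirantization): /b/ is a stop between vowels /e/ and /u/, so it spirantizes to the fricative [v]. /leebuthuga/ → leevuthuga.

leevuthuga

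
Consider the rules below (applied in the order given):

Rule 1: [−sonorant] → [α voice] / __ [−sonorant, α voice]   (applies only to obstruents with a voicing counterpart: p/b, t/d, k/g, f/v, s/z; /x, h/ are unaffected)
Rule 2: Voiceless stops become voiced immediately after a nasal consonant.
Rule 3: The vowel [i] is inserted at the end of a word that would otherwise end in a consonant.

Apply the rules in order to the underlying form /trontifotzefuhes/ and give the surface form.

Rule 1 (regressive voicing assimilation): /t/ precedes the voiced obstruent /z/, so it voices to [d] by assimilation. /trontifotzefuhes/ → trontifodzefuhes.
Rule 2 (post-nasal voicing): /t/ is a voiceless stop immediately after the nasal /n/, so it voices to [d]. /trontifodzefuhes/ → trondifodzefuhes.
Rule 3 (final i-epenthesis): the form ends in the consonant /s/, so [i] is inserted word-finally. /trondifodzefuhes/ → trondifodzefuhesi.

trondifodzefuhesi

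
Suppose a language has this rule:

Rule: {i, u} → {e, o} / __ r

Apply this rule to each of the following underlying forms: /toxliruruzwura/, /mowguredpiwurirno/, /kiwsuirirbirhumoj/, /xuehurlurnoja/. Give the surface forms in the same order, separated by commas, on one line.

toxleroruzwora, mowgoredpiworerno, kiwsuererberhumoj, xuehorlornoja

/toxliruruzwura/: /i/ is a high vowel immediately before /r/, so it lowers to [e]. /u/ is a high vowel immediately before /r/, so it lowers to [o]. /u/ is a high vowel immediately before /r/, so it lowers to [o]. → [toxleroruzwora].
/mowguredpiwurirno/: /u/ is a high vowel immediately before /r/, so it lowers to [o]. /u/ is a high vowel immediately before /r/, so it lowers to [o]. /i/ is a high vowel immediately before /r/, so it lowers to [e]. → [mowgoredpiworerno].
/kiwsuirirbirhumoj/: /i/ is a high vowel immediately before /r/, so it lowers to [e]. /i/ is a high vowel immediately before /r/, so it lowers to [e]. /i/ is a high vowel immediately before /r/, so it lowers to [e]. → [kiwsuererberhumoj].
/xuehurlurnoja/: /u/ is a high vowel immediately before /r/, so it lowers to [o]. /u/ is a high vowel immediately before /r/, so it lowers to [o]. → [xuehorlornoja].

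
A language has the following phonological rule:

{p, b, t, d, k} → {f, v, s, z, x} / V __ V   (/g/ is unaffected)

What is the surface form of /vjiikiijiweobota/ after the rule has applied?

vjiixiijiweovosa

/k/ is a stop between vowels /i/ and /i/, so it spirantizes to the fricative [x].
/b/ is a stop between vowels /o/ and /o/, so it spirantizes to the fricative [v].
/t/ is a stop between vowels /o/ and /a/, so it spirantizes to the fricative [s].
Surface form: [vjiixiijiweovosa].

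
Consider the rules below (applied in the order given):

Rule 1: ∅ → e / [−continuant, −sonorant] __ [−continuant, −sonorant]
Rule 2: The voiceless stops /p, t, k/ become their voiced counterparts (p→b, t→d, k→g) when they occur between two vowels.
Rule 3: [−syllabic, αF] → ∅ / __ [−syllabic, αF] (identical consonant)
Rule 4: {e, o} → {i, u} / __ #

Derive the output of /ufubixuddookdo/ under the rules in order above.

ufubixudedoogedu

Rule 1 (stop-cluster e-epenthesis): /d/ and /d/ form a stop–stop cluster, so [e] is inserted between them. /k/ and /d/ form a stop–stop cluster, so [e] is inserted between them. /ufubixuddookdo/ → ufubixudedookedo.
Rule 2 (intervocalic voicing): /k/ is a voiceless stop between vowels /o/ and /e/, so it voices to [g]. /ufubixudedookedo/ → ufubixudedoogedo.
Rule 3 (degemination): no segment meets the environment; /ufubixudedoogedo/ is unchanged.
Rule 4 (final vowel raising): /o/ is a mid vowel in word-final position, so it raises to [u]. /ufubixudedoogedo/ → ufubixudedoogedu.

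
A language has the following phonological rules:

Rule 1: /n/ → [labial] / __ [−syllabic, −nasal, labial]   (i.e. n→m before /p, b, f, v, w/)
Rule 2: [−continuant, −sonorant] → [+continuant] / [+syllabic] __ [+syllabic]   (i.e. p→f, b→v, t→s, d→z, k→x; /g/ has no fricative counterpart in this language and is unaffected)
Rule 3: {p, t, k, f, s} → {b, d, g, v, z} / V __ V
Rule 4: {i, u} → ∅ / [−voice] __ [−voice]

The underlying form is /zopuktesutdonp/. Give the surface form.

Rule 1 (nasal place assimilation): /n/ precedes the labial consonant /p/, so it assimilates in place to [m]. /zopuktesutdonp/ → zopuktesutdomp.
Rule 2 (intervocalic spirantization): /p/ is a stop between vowels /o/ and /u/, so it spirantizes to the fricative [f]. /zopuktesutdomp/ → zofuktesutdomp.
Rule 3 (intervocalic voicing): /f/ is a voiceless obstruent between vowels /o/ and /u/, so it voices to [v]. /s/ is a voiceless obstruent between vowels /e/ and /u/, so it voices to [z]. /zofuktesutdomp/ → zovuktezutdomp.
Rule 4 (high vowel syncope): no segment meets the environment; /zovuktezutdomp/ is unchanged.

zovuktezutdomp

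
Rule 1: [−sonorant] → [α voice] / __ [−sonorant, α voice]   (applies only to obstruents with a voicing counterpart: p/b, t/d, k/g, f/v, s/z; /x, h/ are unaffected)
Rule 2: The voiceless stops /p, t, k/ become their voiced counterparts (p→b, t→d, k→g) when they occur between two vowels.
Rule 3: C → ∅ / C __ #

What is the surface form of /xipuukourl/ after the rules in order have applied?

Rule 1 (regressive voicing assimilation): no segment meets the environment; /xipuukourl/ is unchanged.
Rule 2 (intervocalic voicing): /p/ is a voiceless stop between vowels /i/ and /u/, so it voices to [b]. /k/ is a voiceless stop between vowels /u/ and /o/, so it voices to [g]. /xipuukourl/ → xibuugourl.
Rule 3 (final cluster simplification): /l/ is the second consonant of a word-final cluster /rl/, so it deletes. /xibuugourl/ → xibuugour.

xibuugour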